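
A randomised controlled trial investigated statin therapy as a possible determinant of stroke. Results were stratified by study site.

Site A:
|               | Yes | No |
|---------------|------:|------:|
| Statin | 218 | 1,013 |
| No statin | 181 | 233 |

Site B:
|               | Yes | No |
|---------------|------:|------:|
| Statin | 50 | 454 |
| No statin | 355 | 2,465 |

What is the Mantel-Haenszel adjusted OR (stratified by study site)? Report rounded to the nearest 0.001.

OR_MH = Σ(aᵢdᵢ/nᵢ) / Σ(bᵢcᵢ/nᵢ), where nᵢ is the stratum total.
Stratum 1 (Site A): n = 1645; a·d/n = 218·233/1645 = 30.8778; b·c/n = 1013·181/1645 = 111.4608
Stratum 2 (Site B): n = 3324; a·d/n = 50·2465/3324 = 37.0788; b·c/n = 454·355/3324 = 48.4868
OR_MH = (30.8778 + 37.0788) / (111.4608 + 48.4868) = 67.9566 / 159.9476 = 0.42487

0.425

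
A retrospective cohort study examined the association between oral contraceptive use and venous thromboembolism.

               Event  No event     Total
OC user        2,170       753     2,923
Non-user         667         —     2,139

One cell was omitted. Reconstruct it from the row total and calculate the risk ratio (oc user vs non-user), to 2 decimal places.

The missing cell is in the unexposed row: 2139 − 667 = 1472.
So a = 2170, b = 753, c = 667, d = 1472.
RR = [a/(a+b)] / [c/(c+d)] = (2170/2923) / (667/2139) = 0.74239/0.31183 = 2.38076

2.38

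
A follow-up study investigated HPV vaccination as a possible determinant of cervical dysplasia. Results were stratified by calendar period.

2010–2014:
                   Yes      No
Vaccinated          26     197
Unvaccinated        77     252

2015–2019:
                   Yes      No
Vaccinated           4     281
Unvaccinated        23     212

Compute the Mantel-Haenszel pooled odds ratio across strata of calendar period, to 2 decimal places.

0.34

OR_MH = Σ(aᵢdᵢ/nᵢ) / Σ(bᵢcᵢ/nᵢ), where nᵢ is the stratum total.
Stratum 1 (2010–2014): n = 552; a·d/n = 26·252/552 = 11.8696; b·c/n = 197·77/552 = 27.4801
Stratum 2 (2015–2019): n = 520; a·d/n = 4·212/520 = 1.6308; b·c/n = 281·23/520 = 12.4288
OR_MH = (11.8696 + 1.6308) / (27.4801 + 12.4288) = 13.5003 / 39.9089 = 0.33828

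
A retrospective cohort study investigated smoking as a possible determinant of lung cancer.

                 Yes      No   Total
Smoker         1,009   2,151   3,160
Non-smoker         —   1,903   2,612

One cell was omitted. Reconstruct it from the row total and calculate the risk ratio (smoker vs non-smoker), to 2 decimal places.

1.18

The missing cell is in the unexposed row: 2612 − 1903 = 709.
So a = 1009, b = 2151, c = 709, d = 1903.
RR = [a/(a+b)] / [c/(c+d)] = (1009/3160) / (709/2612) = 0.31930/0.27144 = 1.17634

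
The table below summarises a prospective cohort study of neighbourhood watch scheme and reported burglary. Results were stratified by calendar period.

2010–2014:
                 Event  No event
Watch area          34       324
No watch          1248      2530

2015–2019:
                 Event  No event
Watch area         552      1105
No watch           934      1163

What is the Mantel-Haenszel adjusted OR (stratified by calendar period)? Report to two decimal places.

0.51

OR_MH = Σ(aᵢdᵢ/nᵢ) / Σ(bᵢcᵢ/nᵢ), where nᵢ is the stratum total.
Stratum 1 (2010–2014): n = 4136; a·d/n = 34·2530/4136 = 20.7979; b·c/n = 324·1248/4136 = 97.7640
Stratum 2 (2015–2019): n = 3754; a·d/n = 552·1163/3754 = 171.0112; b·c/n = 1105·934/3754 = 274.9254
OR_MH = (20.7979 + 171.0112) / (97.7640 + 274.9254) = 191.8091 / 372.6894 = 0.51466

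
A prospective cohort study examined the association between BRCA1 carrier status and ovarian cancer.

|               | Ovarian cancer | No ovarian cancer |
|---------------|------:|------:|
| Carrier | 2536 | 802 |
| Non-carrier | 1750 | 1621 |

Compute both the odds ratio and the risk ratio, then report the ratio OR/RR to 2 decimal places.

2.00

Cells: a = 2536, b = 802, c = 1750, d = 1621.
OR = (2536·1621)/(802·1750) = 4110856/1403500 = 2.92900
Risk in exposed = 2536/3338 = 0.75974; risk in unexposed = 1750/3371 = 0.51913; RR = 1.46347
OR/RR = 2.92900 / 1.46347 = 2.00141
The outcome is not rare, so the OR lies further from 1 than the RR.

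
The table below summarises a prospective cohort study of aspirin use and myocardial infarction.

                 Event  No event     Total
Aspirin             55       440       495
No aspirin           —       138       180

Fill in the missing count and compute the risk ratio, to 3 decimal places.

0.476

The missing cell is in the unexposed row: 180 − 138 = 42.
So a = 55, b = 440, c = 42, d = 138.
RR = [a/(a+b)] / [c/(c+d)] = (55/495) / (42/180) = 0.11111/0.23333 = 0.47619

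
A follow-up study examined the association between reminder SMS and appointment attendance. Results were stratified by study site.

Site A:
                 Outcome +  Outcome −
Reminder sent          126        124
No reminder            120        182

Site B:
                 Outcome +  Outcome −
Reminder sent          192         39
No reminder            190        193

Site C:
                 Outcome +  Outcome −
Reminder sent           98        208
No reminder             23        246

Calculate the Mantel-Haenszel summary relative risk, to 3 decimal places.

RR_MH = Σ(aᵢ·n₀ᵢ/nᵢ) / Σ(cᵢ·n₁ᵢ/nᵢ), with n₁ᵢ = aᵢ+bᵢ (exposed), n₀ᵢ = cᵢ+dᵢ (unexposed), nᵢ = n₁ᵢ+n₀ᵢ.
Stratum 1 (Site A): n₁ = 250, n₀ = 302, n = 552; a·n₀/n = 126·302/552 = 68.9348; c·n₁/n = 120·250/552 = 54.3478
Stratum 2 (Site B): n₁ = 231, n₀ = 383, n = 614; a·n₀/n = 192·383/614 = 119.7655; c·n₁/n = 190·231/614 = 71.4821
Stratum 3 (Site C): n₁ = 306, n₀ = 269, n = 575; a·n₀/n = 98·269/575 = 45.8470; c·n₁/n = 23·306/575 = 12.2400
RR_MH = (68.9348 + 119.7655 + 45.8470) / (54.3478 + 71.4821 + 12.2400) = 234.5472 / 138.0699 = 1.69876

1.699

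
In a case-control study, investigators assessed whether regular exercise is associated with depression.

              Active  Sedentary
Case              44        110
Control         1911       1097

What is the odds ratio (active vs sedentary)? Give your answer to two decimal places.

0.23

Reading the table with exposure as columns: a = 44 (Active, case), b = 1911 (Active, non-case), c = 110 (Sedentary, case), d = 1097.
OR = (a·d)/(b·c) = (44 × 1097) / (1911 × 110) = 48268 / 210210 = 0.22962
Exposure is associated with lower odds of depression (OR = 0.23 < 1).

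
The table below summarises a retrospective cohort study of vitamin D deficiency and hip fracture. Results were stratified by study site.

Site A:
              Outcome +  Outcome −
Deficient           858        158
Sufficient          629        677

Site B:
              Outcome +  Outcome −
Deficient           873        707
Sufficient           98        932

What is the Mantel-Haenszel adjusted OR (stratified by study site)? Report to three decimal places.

8.103

OR_MH = Σ(aᵢdᵢ/nᵢ) / Σ(bᵢcᵢ/nᵢ), where nᵢ is the stratum total.
Stratum 1 (Site A): n = 2322; a·d/n = 858·677/2322 = 250.1576; b·c/n = 158·629/2322 = 42.8002
Stratum 2 (Site B): n = 2610; a·d/n = 873·932/2610 = 311.7379; b·c/n = 707·98/2610 = 26.5464
OR_MH = (250.1576 + 311.7379) / (42.8002 + 26.5464) = 561.8956 / 69.3465 = 8.10272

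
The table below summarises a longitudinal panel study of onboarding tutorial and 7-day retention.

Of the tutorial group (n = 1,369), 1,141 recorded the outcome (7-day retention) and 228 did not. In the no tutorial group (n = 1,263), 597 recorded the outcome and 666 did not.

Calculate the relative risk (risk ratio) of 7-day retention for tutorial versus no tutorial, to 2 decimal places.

From the description: a = 1141, b = 228, c = 597, d = 666.
Risk in exposed = 1141/1369 = 0.83346; risk in unexposed = 597/1263 = 0.47268.
RR = 0.83346 / 0.47268 = 1.76324
The risk among the exposed is 1.76 times that among the unexposed.

1.76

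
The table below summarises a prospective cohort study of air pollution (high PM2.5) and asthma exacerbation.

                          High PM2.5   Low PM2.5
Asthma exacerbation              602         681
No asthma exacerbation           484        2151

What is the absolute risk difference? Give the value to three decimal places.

0.314

Reading the table with exposure as columns: a = 602 (High PM2.5, case), b = 484 (High PM2.5, non-case), c = 681 (Low PM2.5, case), d = 2151.
Risk in exposed = 602/1086 = 0.554328; risk in unexposed = 681/2832 = 0.240466.
Risk difference = 0.554328 − 0.240466 = 0.313862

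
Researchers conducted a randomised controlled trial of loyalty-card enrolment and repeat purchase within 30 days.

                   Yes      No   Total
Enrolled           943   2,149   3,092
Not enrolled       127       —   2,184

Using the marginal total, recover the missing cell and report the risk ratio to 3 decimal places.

The missing cell is in the unexposed row: 2184 − 127 = 2057.
So a = 943, b = 2149, c = 127, d = 2057.
RR = [a/(a+b)] / [c/(c+d)] = (943/3092) / (127/2184) = 0.30498/0.05815 = 5.24471

5.245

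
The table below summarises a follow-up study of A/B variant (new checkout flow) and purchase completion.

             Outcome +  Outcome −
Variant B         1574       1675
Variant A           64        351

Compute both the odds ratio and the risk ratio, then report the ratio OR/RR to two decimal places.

1.64

Cells: a = 1574, b = 1675, c = 64, d = 351.
OR = (1574·351)/(1675·64) = 552474/107200 = 5.15368
Risk in exposed = 1574/3249 = 0.48446; risk in unexposed = 64/415 = 0.15422; RR = 3.14140
OR/RR = 5.15368 / 3.14140 = 1.64057
The outcome is not rare, so the OR lies further from 1 than the RR.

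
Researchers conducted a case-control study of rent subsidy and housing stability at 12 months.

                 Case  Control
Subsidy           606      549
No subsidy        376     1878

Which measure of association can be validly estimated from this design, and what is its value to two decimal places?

5.51

Cells: a = 606, b = 549, c = 376, d = 1878.
This is a case-control study: participants were sampled on outcome status, so risks in the source population cannot be estimated directly — relative risk is not valid here. The odds ratio is the appropriate measure.
OR = (a·d)/(b·c) = (606 × 1878) / (549 × 376) = 1138068 / 206424 = 5.51325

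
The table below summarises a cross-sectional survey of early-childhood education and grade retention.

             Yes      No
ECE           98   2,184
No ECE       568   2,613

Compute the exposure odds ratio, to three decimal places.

Cells: a = 98, b = 2184, c = 568, d = 2613.
OR = (a·d)/(b·c) = (98 × 2613) / (2184 × 568) = 256074 / 1240512 = 0.20643
Exposure is associated with lower odds of grade retention (OR = 0.21 < 1).

0.206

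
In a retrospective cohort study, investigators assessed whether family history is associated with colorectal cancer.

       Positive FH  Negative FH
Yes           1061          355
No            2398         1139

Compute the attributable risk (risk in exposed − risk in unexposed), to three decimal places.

Reading the table with exposure as columns: a = 1061 (Positive FH, case), b = 2398 (Positive FH, non-case), c = 355 (Negative FH, case), d = 1139.
Risk in exposed = 1061/3459 = 0.306736; risk in unexposed = 355/1494 = 0.237617.
Risk difference = 0.306736 − 0.237617 = 0.069119

0.069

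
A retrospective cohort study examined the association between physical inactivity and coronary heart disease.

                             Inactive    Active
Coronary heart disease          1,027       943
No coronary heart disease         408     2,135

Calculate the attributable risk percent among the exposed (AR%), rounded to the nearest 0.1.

57.2

Reading the table with exposure as columns: a = 1027 (Inactive, case), b = 408 (Inactive, non-case), c = 943 (Active, case), d = 2135.
Risk in exposed = 1027/1435 = 0.71568; risk in unexposed = 943/3078 = 0.30637.
RR = 0.71568/0.30637 = 2.33601
AR% = (RR − 1)/RR × 100 = (2.33601 − 1)/2.33601 × 100 = 57.1920%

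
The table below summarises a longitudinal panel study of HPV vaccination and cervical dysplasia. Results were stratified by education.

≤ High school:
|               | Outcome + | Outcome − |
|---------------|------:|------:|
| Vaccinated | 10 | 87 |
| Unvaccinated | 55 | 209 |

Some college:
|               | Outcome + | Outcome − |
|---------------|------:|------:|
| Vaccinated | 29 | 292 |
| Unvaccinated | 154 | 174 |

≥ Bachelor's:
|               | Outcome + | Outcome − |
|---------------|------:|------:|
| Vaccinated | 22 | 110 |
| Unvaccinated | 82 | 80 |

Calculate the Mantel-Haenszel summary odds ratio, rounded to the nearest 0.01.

OR_MH = Σ(aᵢdᵢ/nᵢ) / Σ(bᵢcᵢ/nᵢ), where nᵢ is the stratum total.
Stratum 1 (≤ High school): n = 361; a·d/n = 10·209/361 = 5.7895; b·c/n = 87·55/361 = 13.2548
Stratum 2 (Some college): n = 649; a·d/n = 29·174/649 = 7.7750; b·c/n = 292·154/649 = 69.2881
Stratum 3 (≥ Bachelor's): n = 294; a·d/n = 22·80/294 = 5.9864; b·c/n = 110·82/294 = 30.6803
OR_MH = (5.7895 + 7.7750 + 5.9864) / (13.2548 + 69.2881 + 30.6803) = 19.5509 / 113.2233 = 0.17268

0.17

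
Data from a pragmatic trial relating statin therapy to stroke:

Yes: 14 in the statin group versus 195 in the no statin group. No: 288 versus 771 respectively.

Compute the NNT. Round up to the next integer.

Risk in treated group = 14/302 = 0.04636; risk in control = 195/966 = 0.20186.
Absolute risk reduction = 0.20186 − 0.04636 = 0.15551
NNT = 1 / ARR = 1 / 0.15551 = 6.431 → round up → 7

7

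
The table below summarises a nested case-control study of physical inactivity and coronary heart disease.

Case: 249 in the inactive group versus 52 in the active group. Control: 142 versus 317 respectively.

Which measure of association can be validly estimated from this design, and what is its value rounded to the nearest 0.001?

10.690

From the description: a = 249, b = 142, c = 52, d = 317.
This is a nested case-control study: participants were sampled on outcome status, so risks in the source population cannot be estimated directly — relative risk is not valid here. The odds ratio is the appropriate measure.
OR = (a·d)/(b·c) = (249 × 317) / (142 × 52) = 78933 / 7384 = 10.68973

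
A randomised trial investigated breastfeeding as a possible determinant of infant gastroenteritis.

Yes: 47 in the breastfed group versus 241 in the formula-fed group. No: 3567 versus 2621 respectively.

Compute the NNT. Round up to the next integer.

15

Risk in treated group = 47/3614 = 0.01300; risk in control = 241/2862 = 0.08421.
Absolute risk reduction = 0.08421 − 0.01300 = 0.07120
NNT = 1 / ARR = 1 / 0.07120 = 14.045 → round up → 15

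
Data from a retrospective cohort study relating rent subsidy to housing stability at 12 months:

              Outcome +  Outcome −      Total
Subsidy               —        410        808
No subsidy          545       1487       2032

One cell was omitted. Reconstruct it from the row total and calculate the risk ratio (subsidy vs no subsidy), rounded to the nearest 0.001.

1.837

The missing cell is in the exposed row: 808 − 410 = 398.
So a = 398, b = 410, c = 545, d = 1487.
RR = [a/(a+b)] / [c/(c+d)] = (398/808) / (545/2032) = 0.49257/0.26821 = 1.83653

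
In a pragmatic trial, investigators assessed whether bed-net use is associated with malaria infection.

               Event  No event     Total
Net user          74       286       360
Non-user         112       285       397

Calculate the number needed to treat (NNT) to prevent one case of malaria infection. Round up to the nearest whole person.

14

Risk in treated group = 74/360 = 0.20556; risk in control = 112/397 = 0.28212.
Absolute risk reduction = 0.28212 − 0.20556 = 0.07656
NNT = 1 / ARR = 1 / 0.07656 = 13.062 → round up → 14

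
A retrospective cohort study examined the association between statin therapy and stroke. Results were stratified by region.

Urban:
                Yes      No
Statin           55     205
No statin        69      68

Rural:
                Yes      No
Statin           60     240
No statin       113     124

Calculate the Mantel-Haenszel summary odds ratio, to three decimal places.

OR_MH = Σ(aᵢdᵢ/nᵢ) / Σ(bᵢcᵢ/nᵢ), where nᵢ is the stratum total.
Stratum 1 (Urban): n = 397; a·d/n = 55·68/397 = 9.4207; b·c/n = 205·69/397 = 35.6297
Stratum 2 (Rural): n = 537; a·d/n = 60·124/537 = 13.8547; b·c/n = 240·113/537 = 50.5028
OR_MH = (9.4207 + 13.8547) / (35.6297 + 50.5028) = 23.2754 / 86.1325 = 0.27023

0.270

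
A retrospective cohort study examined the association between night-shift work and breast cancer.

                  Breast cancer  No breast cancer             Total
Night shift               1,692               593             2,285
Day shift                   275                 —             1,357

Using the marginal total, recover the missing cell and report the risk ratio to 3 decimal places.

The missing cell is in the unexposed row: 1357 − 275 = 1082.
So a = 1692, b = 593, c = 275, d = 1082.
RR = [a/(a+b)] / [c/(c+d)] = (1692/2285) / (275/1357) = 0.74048/0.20265 = 3.65394

3.654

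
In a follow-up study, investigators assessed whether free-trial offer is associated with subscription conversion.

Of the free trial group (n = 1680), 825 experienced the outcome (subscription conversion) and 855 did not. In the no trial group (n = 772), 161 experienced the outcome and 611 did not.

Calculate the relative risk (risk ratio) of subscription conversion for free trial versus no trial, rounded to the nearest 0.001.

2.355

From the description: a = 825, b = 855, c = 161, d = 611.
Risk in exposed = 825/1680 = 0.49107; risk in unexposed = 161/772 = 0.20855.
RR = 0.49107 / 0.20855 = 2.35470
The risk among the exposed is 2.35 times that among the unexposed.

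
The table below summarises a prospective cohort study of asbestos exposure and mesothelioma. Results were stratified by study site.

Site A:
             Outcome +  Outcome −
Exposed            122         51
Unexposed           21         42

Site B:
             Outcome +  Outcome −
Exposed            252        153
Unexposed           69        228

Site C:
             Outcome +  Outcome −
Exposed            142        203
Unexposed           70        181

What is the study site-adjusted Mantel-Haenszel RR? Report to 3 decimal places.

RR_MH = Σ(aᵢ·n₀ᵢ/nᵢ) / Σ(cᵢ·n₁ᵢ/nᵢ), with n₁ᵢ = aᵢ+bᵢ (exposed), n₀ᵢ = cᵢ+dᵢ (unexposed), nᵢ = n₁ᵢ+n₀ᵢ.
Stratum 1 (Site A): n₁ = 173, n₀ = 63, n = 236; a·n₀/n = 122·63/236 = 32.5678; c·n₁/n = 21·173/236 = 15.3941
Stratum 2 (Site B): n₁ = 405, n₀ = 297, n = 702; a·n₀/n = 252·297/702 = 106.6154; c·n₁/n = 69·405/702 = 39.8077
Stratum 3 (Site C): n₁ = 345, n₀ = 251, n = 596; a·n₀/n = 142·251/596 = 59.8020; c·n₁/n = 70·345/596 = 40.5201
RR_MH = (32.5678 + 106.6154 + 59.8020) / (15.3941 + 39.8077 + 40.5201) = 198.9852 / 95.7219 = 2.07878

2.079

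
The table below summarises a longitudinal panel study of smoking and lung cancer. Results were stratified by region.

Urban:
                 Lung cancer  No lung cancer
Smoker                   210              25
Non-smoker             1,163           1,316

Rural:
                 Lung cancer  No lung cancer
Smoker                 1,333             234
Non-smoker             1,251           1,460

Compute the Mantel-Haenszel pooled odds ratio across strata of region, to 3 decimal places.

7.035

OR_MH = Σ(aᵢdᵢ/nᵢ) / Σ(bᵢcᵢ/nᵢ), where nᵢ is the stratum total.
Stratum 1 (Urban): n = 2714; a·d/n = 210·1316/2714 = 101.8276; b·c/n = 25·1163/2714 = 10.7130
Stratum 2 (Rural): n = 4278; a·d/n = 1333·1460/4278 = 454.9275; b·c/n = 234·1251/4278 = 68.4278
OR_MH = (101.8276 + 454.9275) / (10.7130 + 68.4278) = 556.7551 / 79.1407 = 7.03500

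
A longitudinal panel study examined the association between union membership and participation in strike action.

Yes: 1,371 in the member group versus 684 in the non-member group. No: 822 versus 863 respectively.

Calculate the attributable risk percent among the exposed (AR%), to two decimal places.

29.28

From the description: a = 1371, b = 822, c = 684, d = 863.
Risk in exposed = 1371/2193 = 0.62517; risk in unexposed = 684/1547 = 0.44215.
RR = 0.62517/0.44215 = 1.41395
AR% = (RR − 1)/RR × 100 = (1.41395 − 1)/1.41395 × 100 = 29.2760%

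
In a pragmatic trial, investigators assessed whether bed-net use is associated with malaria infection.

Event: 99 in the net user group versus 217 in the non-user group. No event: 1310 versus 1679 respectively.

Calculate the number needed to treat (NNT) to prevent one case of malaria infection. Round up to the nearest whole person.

23

Risk in treated group = 99/1409 = 0.07026; risk in control = 217/1896 = 0.11445.
Absolute risk reduction = 0.11445 − 0.07026 = 0.04419
NNT = 1 / ARR = 1 / 0.04419 = 22.630 → round up → 23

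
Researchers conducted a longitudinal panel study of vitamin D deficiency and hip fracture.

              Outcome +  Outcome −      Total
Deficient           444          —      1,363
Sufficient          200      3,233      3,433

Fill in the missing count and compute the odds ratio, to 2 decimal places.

7.81

The missing cell is in the exposed row: 1363 − 444 = 919.
So a = 444, b = 919, c = 200, d = 3233.
OR = (a·d)/(b·c) = (444 × 3233) / (919 × 200) = 1435452 / 183800 = 7.80986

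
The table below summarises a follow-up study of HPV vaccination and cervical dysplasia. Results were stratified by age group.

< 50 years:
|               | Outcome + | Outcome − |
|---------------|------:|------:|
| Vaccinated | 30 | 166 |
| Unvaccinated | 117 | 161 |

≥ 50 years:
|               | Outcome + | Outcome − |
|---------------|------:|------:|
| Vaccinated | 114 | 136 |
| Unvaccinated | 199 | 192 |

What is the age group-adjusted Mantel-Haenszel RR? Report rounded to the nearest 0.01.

RR_MH = Σ(aᵢ·n₀ᵢ/nᵢ) / Σ(cᵢ·n₁ᵢ/nᵢ), with n₁ᵢ = aᵢ+bᵢ (exposed), n₀ᵢ = cᵢ+dᵢ (unexposed), nᵢ = n₁ᵢ+n₀ᵢ.
Stratum 1 (< 50 years): n₁ = 196, n₀ = 278, n = 474; a·n₀/n = 30·278/474 = 17.5949; c·n₁/n = 117·196/474 = 48.3797
Stratum 2 (≥ 50 years): n₁ = 250, n₀ = 391, n = 641; a·n₀/n = 114·391/641 = 69.5382; c·n₁/n = 199·250/641 = 77.6131
RR_MH = (17.5949 + 69.5382) / (48.3797 + 77.6131) = 87.1332 / 125.9929 = 0.69157

0.69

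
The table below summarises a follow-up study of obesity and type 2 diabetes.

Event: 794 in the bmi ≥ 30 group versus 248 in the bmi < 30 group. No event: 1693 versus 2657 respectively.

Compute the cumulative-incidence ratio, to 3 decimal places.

3.740

From the description: a = 794, b = 1693, c = 248, d = 2657.
Risk in exposed = 794/2487 = 0.31926; risk in unexposed = 248/2905 = 0.08537.
RR = 0.31926 / 0.08537 = 3.73972
The risk among the exposed is 3.74 times that among the unexposed.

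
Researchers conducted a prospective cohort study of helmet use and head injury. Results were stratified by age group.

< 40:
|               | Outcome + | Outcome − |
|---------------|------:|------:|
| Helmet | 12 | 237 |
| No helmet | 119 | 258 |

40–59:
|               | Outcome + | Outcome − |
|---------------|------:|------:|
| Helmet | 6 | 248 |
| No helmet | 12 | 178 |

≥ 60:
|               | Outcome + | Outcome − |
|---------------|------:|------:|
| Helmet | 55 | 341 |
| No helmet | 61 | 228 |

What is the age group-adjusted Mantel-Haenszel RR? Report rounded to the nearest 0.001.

0.369

RR_MH = Σ(aᵢ·n₀ᵢ/nᵢ) / Σ(cᵢ·n₁ᵢ/nᵢ), with n₁ᵢ = aᵢ+bᵢ (exposed), n₀ᵢ = cᵢ+dᵢ (unexposed), nᵢ = n₁ᵢ+n₀ᵢ.
Stratum 1 (< 40): n₁ = 249, n₀ = 377, n = 626; a·n₀/n = 12·377/626 = 7.2268; c·n₁/n = 119·249/626 = 47.3339
Stratum 2 (40–59): n₁ = 254, n₀ = 190, n = 444; a·n₀/n = 6·190/444 = 2.5676; c·n₁/n = 12·254/444 = 6.8649
Stratum 3 (≥ 60): n₁ = 396, n₀ = 289, n = 685; a·n₀/n = 55·289/685 = 23.2044; c·n₁/n = 61·396/685 = 35.2642
RR_MH = (7.2268 + 2.5676 + 23.2044) / (47.3339 + 6.8649 + 35.2642) = 32.9988 / 89.4630 = 0.36885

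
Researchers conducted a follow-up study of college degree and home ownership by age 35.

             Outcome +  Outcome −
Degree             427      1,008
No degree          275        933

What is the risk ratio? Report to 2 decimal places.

1.31

Cells: a = 427, b = 1008, c = 275, d = 933.
Risk in exposed = 427/1435 = 0.29756; risk in unexposed = 275/1208 = 0.22765.
RR = 0.29756 / 0.22765 = 1.30710
The risk among the exposed is 1.31 times that among the unexposed.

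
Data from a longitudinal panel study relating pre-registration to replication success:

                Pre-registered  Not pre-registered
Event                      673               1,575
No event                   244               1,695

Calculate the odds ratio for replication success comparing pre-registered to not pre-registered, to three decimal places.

2.968

Reading the table with exposure as columns: a = 673 (Pre-registered, case), b = 244 (Pre-registered, non-case), c = 1575 (Not pre-registered, case), d = 1695.
OR = (a·d)/(b·c) = (673 × 1695) / (244 × 1575) = 1140735 / 384300 = 2.96835
The odds of replication success are about 2.97 times as high in the pre-registered group.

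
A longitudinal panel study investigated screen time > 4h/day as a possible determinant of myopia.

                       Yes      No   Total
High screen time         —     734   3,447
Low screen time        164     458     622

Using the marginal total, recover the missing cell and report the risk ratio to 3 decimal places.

The missing cell is in the exposed row: 3447 − 734 = 2713.
So a = 2713, b = 734, c = 164, d = 458.
RR = [a/(a+b)] / [c/(c+d)] = (2713/3447) / (164/622) = 0.78706/0.26367 = 2.98507

2.985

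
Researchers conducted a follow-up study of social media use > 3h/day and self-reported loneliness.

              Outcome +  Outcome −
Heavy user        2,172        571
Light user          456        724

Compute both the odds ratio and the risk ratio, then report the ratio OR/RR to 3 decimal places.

Cells: a = 2172, b = 571, c = 456, d = 724.
OR = (2172·724)/(571·456) = 1572528/260376 = 6.03945
Risk in exposed = 2172/2743 = 0.79183; risk in unexposed = 456/1180 = 0.38644; RR = 2.04904
OR/RR = 6.03945 / 2.04904 = 2.94745
The outcome is not rare, so the OR lies further from 1 than the RR.

2.947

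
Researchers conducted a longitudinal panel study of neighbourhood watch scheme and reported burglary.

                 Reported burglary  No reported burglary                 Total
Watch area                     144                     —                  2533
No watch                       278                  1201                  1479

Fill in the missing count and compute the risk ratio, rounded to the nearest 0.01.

The missing cell is in the exposed row: 2533 − 144 = 2389.
So a = 144, b = 2389, c = 278, d = 1201.
RR = [a/(a+b)] / [c/(c+d)] = (144/2533) / (278/1479) = 0.05685/0.18796 = 0.30245

0.30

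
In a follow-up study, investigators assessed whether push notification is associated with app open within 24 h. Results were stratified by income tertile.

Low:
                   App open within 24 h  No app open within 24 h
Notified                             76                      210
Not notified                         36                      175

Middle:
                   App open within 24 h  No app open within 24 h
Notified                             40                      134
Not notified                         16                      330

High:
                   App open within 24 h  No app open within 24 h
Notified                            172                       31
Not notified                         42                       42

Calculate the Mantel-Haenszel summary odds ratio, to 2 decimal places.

OR_MH = Σ(aᵢdᵢ/nᵢ) / Σ(bᵢcᵢ/nᵢ), where nᵢ is the stratum total.
Stratum 1 (Low): n = 497; a·d/n = 76·175/497 = 26.7606; b·c/n = 210·36/497 = 15.2113
Stratum 2 (Middle): n = 520; a·d/n = 40·330/520 = 25.3846; b·c/n = 134·16/520 = 4.1231
Stratum 3 (High): n = 287; a·d/n = 172·42/287 = 25.1707; b·c/n = 31·42/287 = 4.5366
OR_MH = (26.7606 + 25.3846 + 25.1707) / (15.2113 + 4.1231 + 4.5366) = 77.3159 / 23.8709 = 3.23891

3.24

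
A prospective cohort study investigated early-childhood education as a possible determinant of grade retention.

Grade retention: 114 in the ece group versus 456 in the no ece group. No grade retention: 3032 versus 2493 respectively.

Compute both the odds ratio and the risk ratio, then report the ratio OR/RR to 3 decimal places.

0.877

From the description: a = 114, b = 3032, c = 456, d = 2493.
OR = (114·2493)/(3032·456) = 284202/1382592 = 0.20556
Risk in exposed = 114/3146 = 0.03624; risk in unexposed = 456/2949 = 0.15463; RR = 0.23435
OR/RR = 0.20556 / 0.23435 = 0.87716
The outcome is not rare, so the OR lies further from 1 than the RR.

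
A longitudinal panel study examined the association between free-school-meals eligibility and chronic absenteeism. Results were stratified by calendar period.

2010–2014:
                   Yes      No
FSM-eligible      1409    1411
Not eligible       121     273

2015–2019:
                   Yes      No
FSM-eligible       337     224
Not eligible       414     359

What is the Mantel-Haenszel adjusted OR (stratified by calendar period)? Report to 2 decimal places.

1.72

OR_MH = Σ(aᵢdᵢ/nᵢ) / Σ(bᵢcᵢ/nᵢ), where nᵢ is the stratum total.
Stratum 1 (2010–2014): n = 3214; a·d/n = 1409·273/3214 = 119.6817; b·c/n = 1411·121/3214 = 53.1210
Stratum 2 (2015–2019): n = 1334; a·d/n = 337·359/1334 = 90.6919; b·c/n = 224·414/1334 = 69.5172
OR_MH = (119.6817 + 90.6919) / (53.1210 + 69.5172) = 210.3736 / 122.6383 = 1.71540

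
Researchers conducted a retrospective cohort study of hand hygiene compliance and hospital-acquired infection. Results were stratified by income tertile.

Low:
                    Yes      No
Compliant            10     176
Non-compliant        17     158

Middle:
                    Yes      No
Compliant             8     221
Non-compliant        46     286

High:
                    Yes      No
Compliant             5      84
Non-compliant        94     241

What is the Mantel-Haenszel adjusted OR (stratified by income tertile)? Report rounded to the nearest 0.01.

0.25

OR_MH = Σ(aᵢdᵢ/nᵢ) / Σ(bᵢcᵢ/nᵢ), where nᵢ is the stratum total.
Stratum 1 (Low): n = 361; a·d/n = 10·158/361 = 4.3767; b·c/n = 176·17/361 = 8.2881
Stratum 2 (Middle): n = 561; a·d/n = 8·286/561 = 4.0784; b·c/n = 221·46/561 = 18.1212
Stratum 3 (High): n = 424; a·d/n = 5·241/424 = 2.8420; b·c/n = 84·94/424 = 18.6226
OR_MH = (4.3767 + 4.0784 + 2.8420) / (8.2881 + 18.1212 + 18.6226) = 11.2971 / 45.0319 = 0.25087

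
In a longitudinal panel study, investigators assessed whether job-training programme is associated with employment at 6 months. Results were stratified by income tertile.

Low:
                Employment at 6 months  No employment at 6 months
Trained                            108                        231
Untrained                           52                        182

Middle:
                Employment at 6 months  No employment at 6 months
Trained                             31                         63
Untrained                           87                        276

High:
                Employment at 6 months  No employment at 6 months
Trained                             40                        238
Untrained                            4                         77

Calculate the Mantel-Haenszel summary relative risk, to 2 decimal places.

1.50

RR_MH = Σ(aᵢ·n₀ᵢ/nᵢ) / Σ(cᵢ·n₁ᵢ/nᵢ), with n₁ᵢ = aᵢ+bᵢ (exposed), n₀ᵢ = cᵢ+dᵢ (unexposed), nᵢ = n₁ᵢ+n₀ᵢ.
Stratum 1 (Low): n₁ = 339, n₀ = 234, n = 573; a·n₀/n = 108·234/573 = 44.1047; c·n₁/n = 52·339/573 = 30.7644
Stratum 2 (Middle): n₁ = 94, n₀ = 363, n = 457; a·n₀/n = 31·363/457 = 24.6236; c·n₁/n = 87·94/457 = 17.8950
Stratum 3 (High): n₁ = 278, n₀ = 81, n = 359; a·n₀/n = 40·81/359 = 9.0251; c·n₁/n = 4·278/359 = 3.0975
RR_MH = (44.1047 + 24.6236 + 9.0251) / (30.7644 + 17.8950 + 3.0975) = 77.7534 / 51.7569 = 1.50228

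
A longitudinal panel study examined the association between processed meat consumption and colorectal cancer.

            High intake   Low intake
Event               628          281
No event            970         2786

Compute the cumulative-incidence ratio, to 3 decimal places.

Reading the table with exposure as columns: a = 628 (High intake, case), b = 970 (High intake, non-case), c = 281 (Low intake, case), d = 2786.
Risk in exposed = 628/1598 = 0.39299; risk in unexposed = 281/3067 = 0.09162.
RR = 0.39299 / 0.09162 = 4.28934
The risk among the exposed is 4.29 times that among the unexposed.

4.289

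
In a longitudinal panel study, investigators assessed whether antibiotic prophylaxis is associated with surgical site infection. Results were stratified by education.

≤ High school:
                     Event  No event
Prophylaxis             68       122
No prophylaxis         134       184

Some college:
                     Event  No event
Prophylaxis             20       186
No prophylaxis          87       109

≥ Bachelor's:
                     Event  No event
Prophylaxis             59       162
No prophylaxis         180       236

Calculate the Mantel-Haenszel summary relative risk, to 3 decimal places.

0.578

RR_MH = Σ(aᵢ·n₀ᵢ/nᵢ) / Σ(cᵢ·n₁ᵢ/nᵢ), with n₁ᵢ = aᵢ+bᵢ (exposed), n₀ᵢ = cᵢ+dᵢ (unexposed), nᵢ = n₁ᵢ+n₀ᵢ.
Stratum 1 (≤ High school): n₁ = 190, n₀ = 318, n = 508; a·n₀/n = 68·318/508 = 42.5669; c·n₁/n = 134·190/508 = 50.1181
Stratum 2 (Some college): n₁ = 206, n₀ = 196, n = 402; a·n₀/n = 20·196/402 = 9.7512; c·n₁/n = 87·206/402 = 44.5821
Stratum 3 (≥ Bachelor's): n₁ = 221, n₀ = 416, n = 637; a·n₀/n = 59·416/637 = 38.5306; c·n₁/n = 180·221/637 = 62.4490
RR_MH = (42.5669 + 9.7512 + 38.5306) / (50.1181 + 44.5821 + 62.4490) = 90.8488 / 157.1492 = 0.57811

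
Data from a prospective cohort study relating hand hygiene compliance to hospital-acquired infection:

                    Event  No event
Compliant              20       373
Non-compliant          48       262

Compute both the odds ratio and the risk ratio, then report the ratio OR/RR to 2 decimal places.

0.89

Cells: a = 20, b = 373, c = 48, d = 262.
OR = (20·262)/(373·48) = 5240/17904 = 0.29267
Risk in exposed = 20/393 = 0.05089; risk in unexposed = 48/310 = 0.15484; RR = 0.32867
OR/RR = 0.29267 / 0.32867 = 0.89048
The outcome is not rare, so the OR lies further from 1 than the RR.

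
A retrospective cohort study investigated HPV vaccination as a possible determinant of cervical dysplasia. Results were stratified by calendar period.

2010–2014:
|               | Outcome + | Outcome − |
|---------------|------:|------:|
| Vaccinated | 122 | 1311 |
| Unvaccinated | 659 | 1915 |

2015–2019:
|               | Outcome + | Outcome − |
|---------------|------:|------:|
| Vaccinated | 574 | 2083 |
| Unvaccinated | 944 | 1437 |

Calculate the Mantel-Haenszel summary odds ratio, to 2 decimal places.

0.37

OR_MH = Σ(aᵢdᵢ/nᵢ) / Σ(bᵢcᵢ/nᵢ), where nᵢ is the stratum total.
Stratum 1 (2010–2014): n = 4007; a·d/n = 122·1915/4007 = 58.3055; b·c/n = 1311·659/4007 = 215.6099
Stratum 2 (2015–2019): n = 5038; a·d/n = 574·1437/5038 = 163.7233; b·c/n = 2083·944/5038 = 390.3041
OR_MH = (58.3055 + 163.7233) / (215.6099 + 390.3041) = 222.0288 / 605.9140 = 0.36644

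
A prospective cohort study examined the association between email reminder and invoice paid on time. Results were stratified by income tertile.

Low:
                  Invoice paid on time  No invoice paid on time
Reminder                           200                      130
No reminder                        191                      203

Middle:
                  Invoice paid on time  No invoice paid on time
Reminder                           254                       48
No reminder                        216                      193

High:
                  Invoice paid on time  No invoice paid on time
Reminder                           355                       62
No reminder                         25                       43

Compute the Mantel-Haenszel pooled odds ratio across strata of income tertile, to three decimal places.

OR_MH = Σ(aᵢdᵢ/nᵢ) / Σ(bᵢcᵢ/nᵢ), where nᵢ is the stratum total.
Stratum 1 (Low): n = 724; a·d/n = 200·203/724 = 56.0773; b·c/n = 130·191/724 = 34.2956
Stratum 2 (Middle): n = 711; a·d/n = 254·193/711 = 68.9480; b·c/n = 48·216/711 = 14.5823
Stratum 3 (High): n = 485; a·d/n = 355·43/485 = 31.4742; b·c/n = 62·25/485 = 3.1959
OR_MH = (56.0773 + 68.9480 + 31.4742) / (34.2956 + 14.5823 + 3.1959) = 156.4995 / 52.0737 = 3.00534

3.005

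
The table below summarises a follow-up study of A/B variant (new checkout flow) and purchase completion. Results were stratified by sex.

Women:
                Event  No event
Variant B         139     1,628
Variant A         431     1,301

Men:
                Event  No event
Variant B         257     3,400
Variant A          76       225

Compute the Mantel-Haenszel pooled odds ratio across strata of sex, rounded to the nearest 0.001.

0.249

OR_MH = Σ(aᵢdᵢ/nᵢ) / Σ(bᵢcᵢ/nᵢ), where nᵢ is the stratum total.
Stratum 1 (Women): n = 3499; a·d/n = 139·1301/3499 = 51.6831; b·c/n = 1628·431/3499 = 200.5339
Stratum 2 (Men): n = 3958; a·d/n = 257·225/3958 = 14.6097; b·c/n = 3400·76/3958 = 65.2855
OR_MH = (51.6831 + 14.6097) / (200.5339 + 65.2855) = 66.2927 / 265.8194 = 0.24939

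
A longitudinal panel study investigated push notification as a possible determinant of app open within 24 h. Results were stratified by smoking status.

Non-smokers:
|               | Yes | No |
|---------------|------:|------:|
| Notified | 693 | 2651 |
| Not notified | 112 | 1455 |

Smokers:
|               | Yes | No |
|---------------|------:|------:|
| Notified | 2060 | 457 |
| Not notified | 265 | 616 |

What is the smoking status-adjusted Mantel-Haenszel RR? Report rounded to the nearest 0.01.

RR_MH = Σ(aᵢ·n₀ᵢ/nᵢ) / Σ(cᵢ·n₁ᵢ/nᵢ), with n₁ᵢ = aᵢ+bᵢ (exposed), n₀ᵢ = cᵢ+dᵢ (unexposed), nᵢ = n₁ᵢ+n₀ᵢ.
Stratum 1 (Non-smokers): n₁ = 3344, n₀ = 1567, n = 4911; a·n₀/n = 693·1567/4911 = 221.1222; c·n₁/n = 112·3344/4911 = 76.2631
Stratum 2 (Smokers): n₁ = 2517, n₀ = 881, n = 3398; a·n₀/n = 2060·881/3398 = 534.0965; c·n₁/n = 265·2517/3398 = 196.2934
RR_MH = (221.1222 + 534.0965) / (76.2631 + 196.2934) = 755.2187 / 272.5565 = 2.77087

2.77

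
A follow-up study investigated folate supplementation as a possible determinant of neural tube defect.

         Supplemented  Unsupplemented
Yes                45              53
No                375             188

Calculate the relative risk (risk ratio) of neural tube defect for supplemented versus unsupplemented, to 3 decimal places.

Reading the table with exposure as columns: a = 45 (Supplemented, case), b = 375 (Supplemented, non-case), c = 53 (Unsupplemented, case), d = 188.
Risk in exposed = 45/420 = 0.10714; risk in unexposed = 53/241 = 0.21992.
RR = 0.10714 / 0.21992 = 0.48720
The risk is 51% lower among the exposed than among the unexposed.

0.487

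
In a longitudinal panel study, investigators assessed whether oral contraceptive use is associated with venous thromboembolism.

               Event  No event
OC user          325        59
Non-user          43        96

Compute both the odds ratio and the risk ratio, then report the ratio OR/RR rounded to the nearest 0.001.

Cells: a = 325, b = 59, c = 43, d = 96.
OR = (325·96)/(59·43) = 31200/2537 = 12.29799
Risk in exposed = 325/384 = 0.84635; risk in unexposed = 43/139 = 0.30935; RR = 2.73589
OR/RR = 12.29799 / 2.73589 = 4.49506
The outcome is not rare, so the OR lies further from 1 than the RR.

4.495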